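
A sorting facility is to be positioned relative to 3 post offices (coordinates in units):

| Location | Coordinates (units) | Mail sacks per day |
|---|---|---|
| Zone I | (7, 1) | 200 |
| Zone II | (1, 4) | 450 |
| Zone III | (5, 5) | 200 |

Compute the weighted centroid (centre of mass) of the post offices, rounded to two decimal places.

(3.35, 3.53)

The minimiser of Σwᵢ‖p−pᵢ‖² is the weighted centroid p* = (Σwᵢpᵢ)/(Σwᵢ).
Σwᵢ = 850.
Σwᵢxᵢ = 200·7 + 450·1 + 200·5 = 2850.
Σwᵢyᵢ = 200·1 + 450·4 + 200·5 = 3000.
x* = 2850/850 = 3.35, y* = 3000/850 = 3.53.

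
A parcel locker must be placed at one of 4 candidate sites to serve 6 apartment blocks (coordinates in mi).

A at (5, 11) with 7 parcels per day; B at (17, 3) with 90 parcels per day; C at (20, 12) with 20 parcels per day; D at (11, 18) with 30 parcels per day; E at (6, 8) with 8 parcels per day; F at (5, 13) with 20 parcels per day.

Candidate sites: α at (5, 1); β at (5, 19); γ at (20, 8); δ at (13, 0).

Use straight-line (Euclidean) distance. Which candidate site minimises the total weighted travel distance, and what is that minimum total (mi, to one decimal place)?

Total weighted distance at each candidate:
  α (5, 1): total = 2374.3
  β (5, 19): total = 2577.9
  γ (20, 8): total = 1543.7
  δ (13, 0): total = 1756.7
Minimum is at γ with total 1543.7 mi.

γ, total 1543.7 mi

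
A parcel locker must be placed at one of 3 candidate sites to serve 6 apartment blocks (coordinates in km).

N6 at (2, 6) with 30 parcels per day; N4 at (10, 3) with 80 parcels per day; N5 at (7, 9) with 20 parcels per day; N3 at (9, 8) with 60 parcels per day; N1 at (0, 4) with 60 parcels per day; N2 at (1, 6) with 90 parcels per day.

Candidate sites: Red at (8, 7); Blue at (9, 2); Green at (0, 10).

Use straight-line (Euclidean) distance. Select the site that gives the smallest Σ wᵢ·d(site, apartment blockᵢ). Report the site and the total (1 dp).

Total weighted distance at each candidate:
  Red (8, 7): total = 1818.9
  Blue (9, 2): total = 2218.8
  Green (0, 10): total = 2536.4
Minimum is at Red with total 1818.9 km.

Red, total 1818.9 km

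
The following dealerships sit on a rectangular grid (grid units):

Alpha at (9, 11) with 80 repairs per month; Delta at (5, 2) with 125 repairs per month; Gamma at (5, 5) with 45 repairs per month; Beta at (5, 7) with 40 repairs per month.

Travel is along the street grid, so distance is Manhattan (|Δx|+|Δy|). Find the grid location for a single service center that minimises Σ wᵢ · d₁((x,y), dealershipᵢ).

Manhattan distance separates: Σwᵢ(|x−xᵢ|+|y−yᵢ|) = Σwᵢ|x−xᵢ| + Σwᵢ|y−yᵢ|, so x and y are optimised independently as 1-D weighted medians.
Total weight W = 290; half = 145.
x-coordinate, sorted with cumulative weight:
  x=5 (Delta, w=125) cum 125
  x=5 (Gamma, w=45) cum 170  ← median
  x=5 (Beta, w=40) cum 210
  x=9 (Alpha, w=80) cum 290
⇒ x* = 5
y-coordinate, sorted with cumulative weight:
  y=2 (Delta, w=125) cum 125
  y=5 (Gamma, w=45) cum 170  ← median
  y=7 (Beta, w=40) cum 210
  y=11 (Alpha, w=80) cum 290
⇒ y* = 5

(5, 5)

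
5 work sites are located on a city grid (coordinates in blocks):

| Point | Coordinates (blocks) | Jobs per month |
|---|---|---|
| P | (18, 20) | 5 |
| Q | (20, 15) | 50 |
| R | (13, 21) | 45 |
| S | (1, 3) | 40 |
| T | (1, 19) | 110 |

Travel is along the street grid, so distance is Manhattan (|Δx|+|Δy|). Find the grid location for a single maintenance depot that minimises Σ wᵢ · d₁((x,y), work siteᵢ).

(1, 19)

Manhattan distance separates: Σwᵢ(|x−xᵢ|+|y−yᵢ|) = Σwᵢ|x−xᵢ| + Σwᵢ|y−yᵢ|, so x and y are optimised independently as 1-D weighted medians.
Total weight W = 250; half = 125.
x-coordinate, sorted with cumulative weight:
  x=1 (S, w=40) cum 40
  x=1 (T, w=110) cum 150  ← median
  x=13 (R, w=45) cum 195
  x=18 (P, w=5) cum 200
  x=20 (Q, w=50) cum 250
⇒ x* = 1
y-coordinate, sorted with cumulative weight:
  y=3 (S, w=40) cum 40
  y=15 (Q, w=50) cum 90
  y=19 (T, w=110) cum 200  ← median
  y=20 (P, w=5) cum 205
  y=21 (R, w=45) cum 250
⇒ y* = 19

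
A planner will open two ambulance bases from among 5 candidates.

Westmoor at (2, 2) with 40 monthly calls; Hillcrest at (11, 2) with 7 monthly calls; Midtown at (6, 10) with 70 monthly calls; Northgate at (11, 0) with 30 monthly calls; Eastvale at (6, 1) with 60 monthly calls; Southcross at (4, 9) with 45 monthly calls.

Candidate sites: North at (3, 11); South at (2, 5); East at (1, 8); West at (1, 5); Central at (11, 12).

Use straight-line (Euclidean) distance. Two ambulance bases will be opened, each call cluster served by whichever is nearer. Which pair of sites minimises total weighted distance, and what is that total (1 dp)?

{North, South}, total 1156.7

Evaluate every pair (each demand assigned to the nearer of the two):
  {North, South}: total = 1156.7
  {North, West}: total = 1241.2
  {South, East}: total = 1354.0
  {South, Central}: total = 1412.9
  {East, West}: total = 1438.4
  {South, West}: total = 1484.2
  {West, Central}: total = 1518.1
  {North, East}: total = 1547.3
  {East, Central}: total = 1708.7
  {North, Central}: total = 1740.6
Best pair: {North, South} with total 1156.7.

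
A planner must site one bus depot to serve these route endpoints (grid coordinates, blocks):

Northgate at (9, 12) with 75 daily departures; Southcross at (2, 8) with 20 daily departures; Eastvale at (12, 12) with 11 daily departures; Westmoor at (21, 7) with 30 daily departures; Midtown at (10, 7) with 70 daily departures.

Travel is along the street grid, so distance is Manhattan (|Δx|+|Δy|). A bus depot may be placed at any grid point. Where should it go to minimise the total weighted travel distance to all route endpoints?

(10, 8)

Manhattan distance separates: Σwᵢ(|x−xᵢ|+|y−yᵢ|) = Σwᵢ|x−xᵢ| + Σwᵢ|y−yᵢ|, so x and y are optimised independently as 1-D weighted medians.
Total weight W = 206; half = 103.
x-coordinate, sorted with cumulative weight:
  x=2 (Southcross, w=20) cum 20
  x=9 (Northgate, w=75) cum 95
  x=10 (Midtown, w=70) cum 165  ← median
  x=12 (Eastvale, w=11) cum 176
  x=21 (Westmoor, w=30) cum 206
⇒ x* = 10
y-coordinate, sorted with cumulative weight:
  y=7 (Westmoor, w=30) cum 30
  y=7 (Midtown, w=70) cum 100
  y=8 (Southcross, w=20) cum 120  ← median
  y=12 (Northgate, w=75) cum 195
  y=12 (Eastvale, w=11) cum 206
⇒ y* = 8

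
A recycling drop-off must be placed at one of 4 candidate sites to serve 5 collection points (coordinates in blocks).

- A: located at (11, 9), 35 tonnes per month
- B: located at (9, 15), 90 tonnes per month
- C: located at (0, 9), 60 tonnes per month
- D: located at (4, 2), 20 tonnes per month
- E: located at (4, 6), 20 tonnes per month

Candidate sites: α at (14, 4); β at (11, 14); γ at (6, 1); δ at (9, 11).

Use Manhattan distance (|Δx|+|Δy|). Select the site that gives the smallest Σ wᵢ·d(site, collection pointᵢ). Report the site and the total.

Total weighted distance at each candidate:
  α (14, 4): total = 3340
  β (11, 14): total = 2085
  γ (6, 1): total = 3025
  δ (9, 11): total = 1640
Minimum is at δ with total 1640 blocks.

δ, total 1640 blocks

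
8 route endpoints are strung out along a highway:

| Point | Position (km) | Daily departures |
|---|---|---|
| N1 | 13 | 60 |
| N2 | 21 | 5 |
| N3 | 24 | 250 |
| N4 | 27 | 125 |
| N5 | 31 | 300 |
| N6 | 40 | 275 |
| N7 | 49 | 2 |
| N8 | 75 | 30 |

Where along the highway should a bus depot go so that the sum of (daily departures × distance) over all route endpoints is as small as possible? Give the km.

x = 31

For a sum of weighted absolute distances on a line, the optimum is the weighted median (not the mean). Total weight W = 1047; half-weight = 523.5.
Sort by position and accumulate weight:
  km 13 (N1, w=60) → cum 60
  km 21 (N2, w=5) → cum 65
  km 24 (N3, w=250) → cum 315
  km 27 (N4, w=125) → cum 440
  km 31 (N5, w=300) → cum 740  ≥ 523.5 → median here
  km 40 (N6, w=275) → cum 1015
  km 49 (N7, w=2) → cum 1017
  km 75 (N8, w=30) → cum 1047
Optimal location: km 31.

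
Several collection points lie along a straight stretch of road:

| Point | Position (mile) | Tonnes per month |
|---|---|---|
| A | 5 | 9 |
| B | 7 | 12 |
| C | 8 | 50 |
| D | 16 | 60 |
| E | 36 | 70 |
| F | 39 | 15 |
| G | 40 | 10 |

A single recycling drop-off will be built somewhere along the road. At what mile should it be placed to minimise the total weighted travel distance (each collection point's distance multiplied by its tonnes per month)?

For a sum of weighted absolute distances on a line, the optimum is the weighted median (not the mean). Total weight W = 226; half-weight = 113.
Sort by position and accumulate weight:
  mile 5 (A, w=9) → cum 9
  mile 7 (B, w=12) → cum 21
  mile 8 (C, w=50) → cum 71
  mile 16 (D, w=60) → cum 131  ≥ 113 → median here
  mile 36 (E, w=70) → cum 201
  mile 39 (F, w=15) → cum 216
  mile 40 (G, w=10) → cum 226
Optimal location: mile 16.

x = 16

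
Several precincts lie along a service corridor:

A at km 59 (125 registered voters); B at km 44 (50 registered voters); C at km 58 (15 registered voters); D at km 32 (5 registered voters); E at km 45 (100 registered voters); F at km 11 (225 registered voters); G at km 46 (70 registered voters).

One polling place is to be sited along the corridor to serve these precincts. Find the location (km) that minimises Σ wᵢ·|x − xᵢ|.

x = 45

For a sum of weighted absolute distances on a line, the optimum is the weighted median (not the mean). Total weight W = 590; half-weight = 295.
Sort by position and accumulate weight:
  km 11 (F, w=225) → cum 225
  km 32 (D, w=5) → cum 230
  km 44 (B, w=50) → cum 280
  km 45 (E, w=100) → cum 380  ≥ 295 → median here
  km 46 (G, w=70) → cum 450
  km 58 (C, w=15) → cum 465
  km 59 (A, w=125) → cum 590
Optimal location: km 45.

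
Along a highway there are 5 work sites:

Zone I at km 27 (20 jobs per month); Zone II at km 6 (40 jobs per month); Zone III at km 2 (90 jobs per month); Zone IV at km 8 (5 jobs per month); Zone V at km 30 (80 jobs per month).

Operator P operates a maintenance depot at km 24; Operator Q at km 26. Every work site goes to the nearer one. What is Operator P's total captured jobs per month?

The indifferent point is the midpoint (24+26)/2 = 25; work sites left of it (closer to Operator P at 24) go to Operator P, those right go to Operator Q.
  Zone III at 2 (w=90) → Operator P
  Zone II at 6 (w=40) → Operator P
  Zone IV at 8 (w=5) → Operator P
  Zone I at 27 (w=20) → Operator Q
  Zone V at 30 (w=80) → Operator Q
Operator P captures 135; Operator Q captures 100.

135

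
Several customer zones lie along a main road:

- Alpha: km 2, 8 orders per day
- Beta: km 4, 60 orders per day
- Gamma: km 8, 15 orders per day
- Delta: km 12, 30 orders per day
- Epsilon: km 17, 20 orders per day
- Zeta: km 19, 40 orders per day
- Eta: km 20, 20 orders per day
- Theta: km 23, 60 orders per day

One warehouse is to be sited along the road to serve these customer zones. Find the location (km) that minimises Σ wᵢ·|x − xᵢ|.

For a sum of weighted absolute distances on a line, the optimum is the weighted median (not the mean). Total weight W = 253; half-weight = 126.5.
Sort by position and accumulate weight:
  km 2 (Alpha, w=8) → cum 8
  km 4 (Beta, w=60) → cum 68
  km 8 (Gamma, w=15) → cum 83
  km 12 (Delta, w=30) → cum 113
  km 17 (Epsilon, w=20) → cum 133  ≥ 126.5 → median here
  km 19 (Zeta, w=40) → cum 173
  km 20 (Eta, w=20) → cum 193
  km 23 (Theta, w=60) → cum 253
Optimal location: km 17.

x = 17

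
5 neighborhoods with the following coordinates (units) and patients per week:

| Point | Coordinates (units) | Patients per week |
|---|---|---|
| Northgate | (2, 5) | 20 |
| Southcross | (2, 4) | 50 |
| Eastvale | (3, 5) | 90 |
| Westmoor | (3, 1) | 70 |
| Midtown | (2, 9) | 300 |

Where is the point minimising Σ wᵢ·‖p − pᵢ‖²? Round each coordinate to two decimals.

(2.30, 6.64)

The minimiser of Σwᵢ‖p−pᵢ‖² is the weighted centroid p* = (Σwᵢpᵢ)/(Σwᵢ).
Σwᵢ = 530.
Σwᵢxᵢ = 20·2 + 50·2 + 90·3 + 70·3 + 300·2 = 1220.
Σwᵢyᵢ = 20·5 + 50·4 + 90·5 + 70·1 + 300·9 = 3520.
x* = 1220/530 = 2.30, y* = 3520/530 = 6.64.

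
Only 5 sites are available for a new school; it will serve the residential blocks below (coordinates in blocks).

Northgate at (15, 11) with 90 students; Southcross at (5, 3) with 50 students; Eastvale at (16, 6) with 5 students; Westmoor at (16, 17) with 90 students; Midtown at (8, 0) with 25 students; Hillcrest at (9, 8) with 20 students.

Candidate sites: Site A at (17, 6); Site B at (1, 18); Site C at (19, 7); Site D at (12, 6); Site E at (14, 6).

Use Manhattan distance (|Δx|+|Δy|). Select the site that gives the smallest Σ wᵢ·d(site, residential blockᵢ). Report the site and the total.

Total weighted distance at each candidate:
  Site A (17, 6): total = 3040
  Site B (1, 18): total = 5400
  Site C (19, 7): total = 3480
  Site D (12, 6): total = 2940
  Site E (14, 6): total = 2760
Minimum is at Site E with total 2760 blocks.

Site E, total 2760 blocks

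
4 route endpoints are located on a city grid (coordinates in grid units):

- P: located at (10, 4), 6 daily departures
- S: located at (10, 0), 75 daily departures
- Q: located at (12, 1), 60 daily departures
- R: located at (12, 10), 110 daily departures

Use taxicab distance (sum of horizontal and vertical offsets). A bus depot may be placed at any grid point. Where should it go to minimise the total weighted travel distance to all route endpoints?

Manhattan distance separates: Σwᵢ(|x−xᵢ|+|y−yᵢ|) = Σwᵢ|x−xᵢ| + Σwᵢ|y−yᵢ|, so x and y are optimised independently as 1-D weighted medians.
Total weight W = 251; half = 125.5.
x-coordinate, sorted with cumulative weight:
  x=10 (P, w=6) cum 6
  x=10 (S, w=75) cum 81
  x=12 (Q, w=60) cum 141  ← median
  x=12 (R, w=110) cum 251
⇒ x* = 12
y-coordinate, sorted with cumulative weight:
  y=0 (S, w=75) cum 75
  y=1 (Q, w=60) cum 135  ← median
  y=4 (P, w=6) cum 141
  y=10 (R, w=110) cum 251
⇒ y* = 1

(12, 1)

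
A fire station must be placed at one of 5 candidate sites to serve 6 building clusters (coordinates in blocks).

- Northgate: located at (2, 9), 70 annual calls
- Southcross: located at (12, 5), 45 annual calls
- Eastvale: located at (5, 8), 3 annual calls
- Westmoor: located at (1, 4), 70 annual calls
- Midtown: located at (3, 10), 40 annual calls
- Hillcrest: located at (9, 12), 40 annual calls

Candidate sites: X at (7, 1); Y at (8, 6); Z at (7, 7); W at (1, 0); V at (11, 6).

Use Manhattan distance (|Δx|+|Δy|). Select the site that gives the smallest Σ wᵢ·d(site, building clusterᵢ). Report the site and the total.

Total weighted distance at each candidate:
  X (7, 1): total = 3012
  Y (8, 6): total = 2140
  Z (7, 7): total = 2004
  W (1, 0): total = 3016
  V (11, 6): total = 2594
Minimum is at Z with total 2004 blocks.

Z, total 2004 blocks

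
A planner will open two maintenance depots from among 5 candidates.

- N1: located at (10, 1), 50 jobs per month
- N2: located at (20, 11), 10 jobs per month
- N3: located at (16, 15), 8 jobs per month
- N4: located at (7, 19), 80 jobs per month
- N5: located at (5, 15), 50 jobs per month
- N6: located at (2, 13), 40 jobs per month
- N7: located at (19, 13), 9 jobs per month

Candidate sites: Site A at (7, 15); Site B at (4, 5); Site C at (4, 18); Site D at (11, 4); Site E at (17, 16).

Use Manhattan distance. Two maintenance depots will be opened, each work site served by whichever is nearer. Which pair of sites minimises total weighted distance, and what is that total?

Evaluate every pair (each demand assigned to the nearer of the two):
  {Site A, Site D}: total = 1258
  {Site C, Site D}: total = 1433
  {Site A, Site B}: total = 1568
  {Site A, Site E}: total = 1691
  {Site B, Site C}: total = 1820
  {Site A, Site C}: total = 1918
  {Site C, Site E}: total = 2041
  {Site B, Site E}: total = 2631
  {Site D, Site E}: total = 2751
  {Site B, Site D}: total = 2951
Best pair: {Site A, Site D} with total 1258.

{Site A, Site D}, total 1258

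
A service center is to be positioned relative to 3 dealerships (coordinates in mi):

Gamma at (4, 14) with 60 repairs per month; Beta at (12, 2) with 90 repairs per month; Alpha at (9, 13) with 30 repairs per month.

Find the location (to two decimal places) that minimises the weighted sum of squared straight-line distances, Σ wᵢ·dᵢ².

The minimiser of Σwᵢ‖p−pᵢ‖² is the weighted centroid p* = (Σwᵢpᵢ)/(Σwᵢ).
Σwᵢ = 180.
Σwᵢxᵢ = 60·4 + 90·12 + 30·9 = 1590.
Σwᵢyᵢ = 60·14 + 90·2 + 30·13 = 1410.
x* = 1590/180 = 8.83, y* = 1410/180 = 7.83.

(8.83, 7.83)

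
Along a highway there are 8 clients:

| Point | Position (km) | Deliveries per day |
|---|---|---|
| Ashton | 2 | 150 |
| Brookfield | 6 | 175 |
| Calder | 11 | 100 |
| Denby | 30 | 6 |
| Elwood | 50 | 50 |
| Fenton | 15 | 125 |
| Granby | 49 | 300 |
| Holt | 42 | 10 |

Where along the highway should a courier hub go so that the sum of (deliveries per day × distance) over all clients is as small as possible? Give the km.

For a sum of weighted absolute distances on a line, the optimum is the weighted median (not the mean). Total weight W = 916; half-weight = 458.
Sort by position and accumulate weight:
  km 2 (Ashton, w=150) → cum 150
  km 6 (Brookfield, w=175) → cum 325
  km 11 (Calder, w=100) → cum 425
  km 15 (Fenton, w=125) → cum 550  ≥ 458 → median here
  km 30 (Denby, w=6) → cum 556
  km 42 (Holt, w=10) → cum 566
  km 49 (Granby, w=300) → cum 866
  km 50 (Elwood, w=50) → cum 916
Optimal location: km 15.

x = 15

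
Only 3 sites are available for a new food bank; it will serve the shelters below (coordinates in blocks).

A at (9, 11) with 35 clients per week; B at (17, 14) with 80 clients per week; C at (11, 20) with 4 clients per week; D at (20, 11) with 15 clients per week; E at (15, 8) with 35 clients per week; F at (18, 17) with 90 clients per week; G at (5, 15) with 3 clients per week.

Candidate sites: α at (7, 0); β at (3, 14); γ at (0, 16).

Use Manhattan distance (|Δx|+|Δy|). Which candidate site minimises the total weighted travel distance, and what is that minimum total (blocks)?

β, total 4050 blocks

Total weighted distance at each candidate:
  α (7, 0): total = 5962
  β (3, 14): total = 4050
  γ (0, 16): total = 4978
Minimum is at β with total 4050 blocks.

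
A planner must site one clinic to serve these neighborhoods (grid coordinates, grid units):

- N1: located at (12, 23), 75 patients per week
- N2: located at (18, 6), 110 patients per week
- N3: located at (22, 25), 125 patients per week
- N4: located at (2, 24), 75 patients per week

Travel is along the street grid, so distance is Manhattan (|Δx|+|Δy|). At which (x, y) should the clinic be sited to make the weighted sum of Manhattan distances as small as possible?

(18, 24)

Manhattan distance separates: Σwᵢ(|x−xᵢ|+|y−yᵢ|) = Σwᵢ|x−xᵢ| + Σwᵢ|y−yᵢ|, so x and y are optimised independently as 1-D weighted medians.
Total weight W = 385; half = 192.5.
x-coordinate, sorted with cumulative weight:
  x=2 (N4, w=75) cum 75
  x=12 (N1, w=75) cum 150
  x=18 (N2, w=110) cum 260  ← median
  x=22 (N3, w=125) cum 385
⇒ x* = 18
y-coordinate, sorted with cumulative weight:
  y=6 (N2, w=110) cum 110
  y=23 (N1, w=75) cum 185
  y=24 (N4, w=75) cum 260  ← median
  y=25 (N3, w=125) cum 385
⇒ y* = 24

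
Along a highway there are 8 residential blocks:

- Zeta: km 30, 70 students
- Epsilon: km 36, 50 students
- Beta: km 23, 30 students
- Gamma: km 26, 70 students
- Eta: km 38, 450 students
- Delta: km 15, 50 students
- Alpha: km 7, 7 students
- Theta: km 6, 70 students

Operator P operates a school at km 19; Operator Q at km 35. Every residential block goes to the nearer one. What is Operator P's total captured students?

The indifferent point is the midpoint (19+35)/2 = 27; residential blocks left of it (closer to Operator P at 19) go to Operator P, those right go to Operator Q.
  Theta at 6 (w=70) → Operator P
  Alpha at 7 (w=7) → Operator P
  Delta at 15 (w=50) → Operator P
  Beta at 23 (w=30) → Operator P
  Gamma at 26 (w=70) → Operator P
  Zeta at 30 (w=70) → Operator Q
  Epsilon at 36 (w=50) → Operator Q
  Eta at 38 (w=450) → Operator Q
Operator P captures 227; Operator Q captures 570.

227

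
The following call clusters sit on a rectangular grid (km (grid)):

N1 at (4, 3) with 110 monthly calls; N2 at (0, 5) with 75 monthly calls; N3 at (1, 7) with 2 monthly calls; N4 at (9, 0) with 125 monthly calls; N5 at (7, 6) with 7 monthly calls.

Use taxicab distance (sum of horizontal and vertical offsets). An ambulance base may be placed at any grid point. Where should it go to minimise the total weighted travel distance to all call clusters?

(4, 3)

Manhattan distance separates: Σwᵢ(|x−xᵢ|+|y−yᵢ|) = Σwᵢ|x−xᵢ| + Σwᵢ|y−yᵢ|, so x and y are optimised independently as 1-D weighted medians.
Total weight W = 319; half = 159.5.
x-coordinate, sorted with cumulative weight:
  x=0 (N2, w=75) cum 75
  x=1 (N3, w=2) cum 77
  x=4 (N1, w=110) cum 187  ← median
  x=7 (N5, w=7) cum 194
  x=9 (N4, w=125) cum 319
⇒ x* = 4
y-coordinate, sorted with cumulative weight:
  y=0 (N4, w=125) cum 125
  y=3 (N1, w=110) cum 235  ← median
  y=5 (N2, w=75) cum 310
  y=6 (N5, w=7) cum 317
  y=7 (N3, w=2) cum 319
⇒ y* = 3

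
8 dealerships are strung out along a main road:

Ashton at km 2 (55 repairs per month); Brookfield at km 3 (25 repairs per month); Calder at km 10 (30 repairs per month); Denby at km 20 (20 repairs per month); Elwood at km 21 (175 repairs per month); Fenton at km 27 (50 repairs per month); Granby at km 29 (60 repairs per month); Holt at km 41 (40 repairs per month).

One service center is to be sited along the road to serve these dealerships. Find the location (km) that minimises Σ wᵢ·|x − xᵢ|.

For a sum of weighted absolute distances on a line, the optimum is the weighted median (not the mean). Total weight W = 455; half-weight = 227.5.
Sort by position and accumulate weight:
  km 2 (Ashton, w=55) → cum 55
  km 3 (Brookfield, w=25) → cum 80
  km 10 (Calder, w=30) → cum 110
  km 20 (Denby, w=20) → cum 130
  km 21 (Elwood, w=175) → cum 305  ≥ 227.5 → median here
  km 27 (Fenton, w=50) → cum 355
  km 29 (Granby, w=60) → cum 415
  km 41 (Holt, w=40) → cum 455
Optimal location: km 21.

x = 21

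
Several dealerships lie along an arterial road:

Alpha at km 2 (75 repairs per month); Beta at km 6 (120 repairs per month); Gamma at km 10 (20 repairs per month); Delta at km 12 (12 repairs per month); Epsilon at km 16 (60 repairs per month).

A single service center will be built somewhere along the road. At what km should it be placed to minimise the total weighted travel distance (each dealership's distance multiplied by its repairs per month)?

For a sum of weighted absolute distances on a line, the optimum is the weighted median (not the mean). Total weight W = 287; half-weight = 143.5.
Sort by position and accumulate weight:
  km 2 (Alpha, w=75) → cum 75
  km 6 (Beta, w=120) → cum 195  ≥ 143.5 → median here
  km 10 (Gamma, w=20) → cum 215
  km 12 (Delta, w=12) → cum 227
  km 16 (Epsilon, w=60) → cum 287
Optimal location: km 6.

x = 6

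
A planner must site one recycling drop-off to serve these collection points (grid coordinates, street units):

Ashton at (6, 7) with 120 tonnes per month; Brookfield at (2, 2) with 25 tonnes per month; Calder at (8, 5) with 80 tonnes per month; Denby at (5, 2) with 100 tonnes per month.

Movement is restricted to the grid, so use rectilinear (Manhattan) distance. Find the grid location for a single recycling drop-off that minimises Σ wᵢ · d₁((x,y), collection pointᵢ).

Manhattan distance separates: Σwᵢ(|x−xᵢ|+|y−yᵢ|) = Σwᵢ|x−xᵢ| + Σwᵢ|y−yᵢ|, so x and y are optimised independently as 1-D weighted medians.
Total weight W = 325; half = 162.5.
x-coordinate, sorted with cumulative weight:
  x=2 (Brookfield, w=25) cum 25
  x=5 (Denby, w=100) cum 125
  x=6 (Ashton, w=120) cum 245  ← median
  x=8 (Calder, w=80) cum 325
⇒ x* = 6
y-coordinate, sorted with cumulative weight:
  y=2 (Brookfield, w=25) cum 25
  y=2 (Denby, w=100) cum 125
  y=5 (Calder, w=80) cum 205  ← median
  y=7 (Ashton, w=120) cum 325
⇒ y* = 5

(6, 5)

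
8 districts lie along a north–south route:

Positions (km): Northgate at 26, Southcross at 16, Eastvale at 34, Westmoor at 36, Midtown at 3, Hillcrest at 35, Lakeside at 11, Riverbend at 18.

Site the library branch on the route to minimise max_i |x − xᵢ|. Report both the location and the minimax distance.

The 1-center on a line is the midpoint of the two extreme points: leftmost at 3, rightmost at 36.
Optimal location = (3 + 36)/2 = 19.5; maximum distance = (36 − 3)/2 = 16.5.

location 19.5, max distance 16.5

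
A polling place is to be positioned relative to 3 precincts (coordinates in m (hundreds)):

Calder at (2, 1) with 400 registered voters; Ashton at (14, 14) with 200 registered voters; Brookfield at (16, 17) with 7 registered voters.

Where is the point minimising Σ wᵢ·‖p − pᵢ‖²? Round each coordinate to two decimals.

The minimiser of Σwᵢ‖p−pᵢ‖² is the weighted centroid p* = (Σwᵢpᵢ)/(Σwᵢ).
Σwᵢ = 607.
Σwᵢxᵢ = 400·2 + 200·14 + 7·16 = 3712.
Σwᵢyᵢ = 400·1 + 200·14 + 7·17 = 3319.
x* = 3712/607 = 6.12, y* = 3319/607 = 5.47.

(6.12, 5.47)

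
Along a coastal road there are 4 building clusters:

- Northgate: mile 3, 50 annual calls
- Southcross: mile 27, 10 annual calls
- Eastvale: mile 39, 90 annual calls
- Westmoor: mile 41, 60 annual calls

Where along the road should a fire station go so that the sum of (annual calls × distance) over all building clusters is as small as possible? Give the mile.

For a sum of weighted absolute distances on a line, the optimum is the weighted median (not the mean). Total weight W = 210; half-weight = 105.
Sort by position and accumulate weight:
  mile 3 (Northgate, w=50) → cum 50
  mile 27 (Southcross, w=10) → cum 60
  mile 39 (Eastvale, w=90) → cum 150  ≥ 105 → median here
  mile 41 (Westmoor, w=60) → cum 210
Optimal location: mile 39.

x = 39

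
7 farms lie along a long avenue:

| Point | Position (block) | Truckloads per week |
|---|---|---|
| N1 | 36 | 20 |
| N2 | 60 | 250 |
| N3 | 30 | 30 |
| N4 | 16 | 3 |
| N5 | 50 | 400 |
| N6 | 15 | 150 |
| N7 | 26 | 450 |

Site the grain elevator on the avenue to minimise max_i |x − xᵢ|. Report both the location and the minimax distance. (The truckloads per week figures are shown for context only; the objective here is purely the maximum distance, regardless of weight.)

location 37.5, max distance 22.5

The 1-center on a line is the midpoint of the two extreme points: leftmost at 15, rightmost at 60.
Optimal location = (15 + 60)/2 = 37.5; maximum distance = (60 − 15)/2 = 22.5.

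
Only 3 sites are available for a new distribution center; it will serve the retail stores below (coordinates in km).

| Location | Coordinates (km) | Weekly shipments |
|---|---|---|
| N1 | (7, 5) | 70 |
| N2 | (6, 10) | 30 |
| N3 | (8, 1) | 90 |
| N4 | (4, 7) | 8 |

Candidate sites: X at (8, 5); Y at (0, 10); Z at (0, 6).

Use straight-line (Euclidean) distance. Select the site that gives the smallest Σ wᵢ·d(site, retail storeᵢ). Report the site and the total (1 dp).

X, total 627.3 km

Total weighted distance at each candidate:
  X (8, 5): total = 627.3
  Y (0, 10): total = 1905.9
  Z (0, 6): total = 1593.4
Minimum is at X with total 627.3 km.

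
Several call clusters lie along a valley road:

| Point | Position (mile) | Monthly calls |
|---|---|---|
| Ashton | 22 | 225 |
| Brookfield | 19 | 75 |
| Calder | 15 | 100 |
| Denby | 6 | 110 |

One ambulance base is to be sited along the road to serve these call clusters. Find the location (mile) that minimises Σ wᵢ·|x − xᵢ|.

For a sum of weighted absolute distances on a line, the optimum is the weighted median (not the mean). Total weight W = 510; half-weight = 255.
Sort by position and accumulate weight:
  mile 6 (Denby, w=110) → cum 110
  mile 15 (Calder, w=100) → cum 210
  mile 19 (Brookfield, w=75) → cum 285  ≥ 255 → median here
  mile 22 (Ashton, w=225) → cum 510
Optimal location: mile 19.

x = 19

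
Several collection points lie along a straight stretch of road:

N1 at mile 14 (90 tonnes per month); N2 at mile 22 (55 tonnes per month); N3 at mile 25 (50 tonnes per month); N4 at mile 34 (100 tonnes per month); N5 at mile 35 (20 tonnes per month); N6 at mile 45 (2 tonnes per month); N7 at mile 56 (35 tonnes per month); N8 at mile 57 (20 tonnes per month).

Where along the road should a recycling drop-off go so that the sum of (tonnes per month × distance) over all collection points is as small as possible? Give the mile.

x = 25

For a sum of weighted absolute distances on a line, the optimum is the weighted median (not the mean). Total weight W = 372; half-weight = 186.
Sort by position and accumulate weight:
  mile 14 (N1, w=90) → cum 90
  mile 22 (N2, w=55) → cum 145
  mile 25 (N3, w=50) → cum 195  ≥ 186 → median here
  mile 34 (N4, w=100) → cum 295
  mile 35 (N5, w=20) → cum 315
  mile 45 (N6, w=2) → cum 317
  mile 56 (N7, w=35) → cum 352
  mile 57 (N8, w=20) → cum 372
Optimal location: mile 25.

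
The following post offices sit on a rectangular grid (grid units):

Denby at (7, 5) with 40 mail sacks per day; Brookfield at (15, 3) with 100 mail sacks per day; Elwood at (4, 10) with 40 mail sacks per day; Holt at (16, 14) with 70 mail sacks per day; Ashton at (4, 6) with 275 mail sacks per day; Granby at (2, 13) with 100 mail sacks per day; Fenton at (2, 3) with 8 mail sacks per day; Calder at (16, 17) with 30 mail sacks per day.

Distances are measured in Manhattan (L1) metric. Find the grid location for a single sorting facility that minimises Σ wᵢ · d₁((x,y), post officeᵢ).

(4, 6)

Manhattan distance separates: Σwᵢ(|x−xᵢ|+|y−yᵢ|) = Σwᵢ|x−xᵢ| + Σwᵢ|y−yᵢ|, so x and y are optimised independently as 1-D weighted medians.
Total weight W = 663; half = 331.5.
x-coordinate, sorted with cumulative weight:
  x=2 (Granby, w=100) cum 100
  x=2 (Fenton, w=8) cum 108
  x=4 (Elwood, w=40) cum 148
  x=4 (Ashton, w=275) cum 423  ← median
  x=7 (Denby, w=40) cum 463
  x=15 (Brookfield, w=100) cum 563
  x=16 (Holt, w=70) cum 633
  x=16 (Calder, w=30) cum 663
⇒ x* = 4
y-coordinate, sorted with cumulative weight:
  y=3 (Brookfield, w=100) cum 100
  y=3 (Fenton, w=8) cum 108
  y=5 (Denby, w=40) cum 148
  y=6 (Ashton, w=275) cum 423  ← median
  y=10 (Elwood, w=40) cum 463
  y=13 (Granby, w=100) cum 563
  y=14 (Holt, w=70) cum 633
  y=17 (Calder, w=30) cum 663
⇒ y* = 6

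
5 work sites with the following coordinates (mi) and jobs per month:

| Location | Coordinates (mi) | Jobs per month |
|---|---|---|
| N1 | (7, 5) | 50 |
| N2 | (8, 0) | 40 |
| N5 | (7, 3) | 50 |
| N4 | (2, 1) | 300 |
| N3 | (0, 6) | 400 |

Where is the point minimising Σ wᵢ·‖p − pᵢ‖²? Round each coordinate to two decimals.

(1.93, 3.69)

The minimiser of Σwᵢ‖p−pᵢ‖² is the weighted centroid p* = (Σwᵢpᵢ)/(Σwᵢ).
Σwᵢ = 840.
Σwᵢxᵢ = 50·7 + 40·8 + 50·7 + 300·2 + 400·0 = 1620.
Σwᵢyᵢ = 50·5 + 40·0 + 50·3 + 300·1 + 400·6 = 3100.
x* = 1620/840 = 1.93, y* = 3100/840 = 3.69.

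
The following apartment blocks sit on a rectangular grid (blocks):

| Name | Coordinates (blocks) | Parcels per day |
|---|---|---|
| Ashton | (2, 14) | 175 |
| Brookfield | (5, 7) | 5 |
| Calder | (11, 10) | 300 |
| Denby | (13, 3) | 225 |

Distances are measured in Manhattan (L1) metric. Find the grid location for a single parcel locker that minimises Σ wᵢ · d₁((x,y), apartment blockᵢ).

(11, 10)

Manhattan distance separates: Σwᵢ(|x−xᵢ|+|y−yᵢ|) = Σwᵢ|x−xᵢ| + Σwᵢ|y−yᵢ|, so x and y are optimised independently as 1-D weighted medians.
Total weight W = 705; half = 352.5.
x-coordinate, sorted with cumulative weight:
  x=2 (Ashton, w=175) cum 175
  x=5 (Brookfield, w=5) cum 180
  x=11 (Calder, w=300) cum 480  ← median
  x=13 (Denby, w=225) cum 705
⇒ x* = 11
y-coordinate, sorted with cumulative weight:
  y=3 (Denby, w=225) cum 225
  y=7 (Brookfield, w=5) cum 230
  y=10 (Calder, w=300) cum 530  ← median
  y=14 (Ashton, w=175) cum 705
⇒ y* = 10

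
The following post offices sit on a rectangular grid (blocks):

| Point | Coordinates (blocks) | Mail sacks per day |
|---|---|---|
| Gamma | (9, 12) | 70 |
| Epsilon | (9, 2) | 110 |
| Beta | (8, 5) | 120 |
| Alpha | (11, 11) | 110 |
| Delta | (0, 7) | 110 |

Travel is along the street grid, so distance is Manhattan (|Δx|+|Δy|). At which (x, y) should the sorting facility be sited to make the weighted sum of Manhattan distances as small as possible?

Manhattan distance separates: Σwᵢ(|x−xᵢ|+|y−yᵢ|) = Σwᵢ|x−xᵢ| + Σwᵢ|y−yᵢ|, so x and y are optimised independently as 1-D weighted medians.
Total weight W = 520; half = 260.
x-coordinate, sorted with cumulative weight:
  x=0 (Delta, w=110) cum 110
  x=8 (Beta, w=120) cum 230
  x=9 (Gamma, w=70) cum 300  ← median
  x=9 (Epsilon, w=110) cum 410
  x=11 (Alpha, w=110) cum 520
⇒ x* = 9
y-coordinate, sorted with cumulative weight:
  y=2 (Epsilon, w=110) cum 110
  y=5 (Beta, w=120) cum 230
  y=7 (Delta, w=110) cum 340  ← median
  y=11 (Alpha, w=110) cum 450
  y=12 (Gamma, w=70) cum 520
⇒ y* = 7

(9, 7)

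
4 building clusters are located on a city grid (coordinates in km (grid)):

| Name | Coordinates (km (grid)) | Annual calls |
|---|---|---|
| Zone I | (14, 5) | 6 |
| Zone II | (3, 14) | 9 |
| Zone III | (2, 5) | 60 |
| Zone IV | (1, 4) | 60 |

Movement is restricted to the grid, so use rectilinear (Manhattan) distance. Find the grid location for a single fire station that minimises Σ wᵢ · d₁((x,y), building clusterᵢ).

Manhattan distance separates: Σwᵢ(|x−xᵢ|+|y−yᵢ|) = Σwᵢ|x−xᵢ| + Σwᵢ|y−yᵢ|, so x and y are optimised independently as 1-D weighted medians.
Total weight W = 135; half = 67.5.
x-coordinate, sorted with cumulative weight:
  x=1 (Zone IV, w=60) cum 60
  x=2 (Zone III, w=60) cum 120  ← median
  x=3 (Zone II, w=9) cum 129
  x=14 (Zone I, w=6) cum 135
⇒ x* = 2
y-coordinate, sorted with cumulative weight:
  y=4 (Zone IV, w=60) cum 60
  y=5 (Zone I, w=6) cum 66
  y=5 (Zone III, w=60) cum 126  ← median
  y=14 (Zone II, w=9) cum 135
⇒ y* = 5

(2, 5)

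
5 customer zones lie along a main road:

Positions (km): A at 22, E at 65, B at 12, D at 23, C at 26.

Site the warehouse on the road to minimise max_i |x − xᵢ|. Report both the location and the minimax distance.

location 38.5, max distance 26.5

The 1-center on a line is the midpoint of the two extreme points: leftmost at 12, rightmost at 65.
Optimal location = (12 + 65)/2 = 38.5; maximum distance = (65 − 12)/2 = 26.5.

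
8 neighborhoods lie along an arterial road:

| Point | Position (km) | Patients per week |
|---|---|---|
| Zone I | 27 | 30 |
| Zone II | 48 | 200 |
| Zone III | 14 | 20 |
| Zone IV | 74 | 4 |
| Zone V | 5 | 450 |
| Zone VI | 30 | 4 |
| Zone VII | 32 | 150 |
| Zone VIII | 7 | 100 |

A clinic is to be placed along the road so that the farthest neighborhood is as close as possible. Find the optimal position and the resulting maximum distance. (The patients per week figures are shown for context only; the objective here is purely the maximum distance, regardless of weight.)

The 1-center on a line is the midpoint of the two extreme points: leftmost at 5, rightmost at 74.
Optimal location = (5 + 74)/2 = 39.5; maximum distance = (74 − 5)/2 = 34.5.

location 39.5, max distance 34.5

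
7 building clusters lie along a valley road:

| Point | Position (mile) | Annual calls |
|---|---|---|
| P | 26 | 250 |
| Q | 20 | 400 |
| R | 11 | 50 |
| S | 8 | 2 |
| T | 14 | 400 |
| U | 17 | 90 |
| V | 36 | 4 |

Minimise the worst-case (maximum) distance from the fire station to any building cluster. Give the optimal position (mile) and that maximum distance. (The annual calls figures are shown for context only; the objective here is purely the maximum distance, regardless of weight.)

location 22, max distance 14

The 1-center on a line is the midpoint of the two extreme points: leftmost at 8, rightmost at 36.
Optimal location = (8 + 36)/2 = 22; maximum distance = (36 − 8)/2 = 14.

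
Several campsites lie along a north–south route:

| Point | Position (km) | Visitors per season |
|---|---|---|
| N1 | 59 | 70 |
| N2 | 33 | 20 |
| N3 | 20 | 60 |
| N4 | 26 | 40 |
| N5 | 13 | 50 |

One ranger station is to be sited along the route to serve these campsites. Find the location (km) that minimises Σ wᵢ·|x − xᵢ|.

x = 26

For a sum of weighted absolute distances on a line, the optimum is the weighted median (not the mean). Total weight W = 240; half-weight = 120.
Sort by position and accumulate weight:
  km 13 (N5, w=50) → cum 50
  km 20 (N3, w=60) → cum 110
  km 26 (N4, w=40) → cum 150  ≥ 120 → median here
  km 33 (N2, w=20) → cum 170
  km 59 (N1, w=70) → cum 240
Optimal location: km 26.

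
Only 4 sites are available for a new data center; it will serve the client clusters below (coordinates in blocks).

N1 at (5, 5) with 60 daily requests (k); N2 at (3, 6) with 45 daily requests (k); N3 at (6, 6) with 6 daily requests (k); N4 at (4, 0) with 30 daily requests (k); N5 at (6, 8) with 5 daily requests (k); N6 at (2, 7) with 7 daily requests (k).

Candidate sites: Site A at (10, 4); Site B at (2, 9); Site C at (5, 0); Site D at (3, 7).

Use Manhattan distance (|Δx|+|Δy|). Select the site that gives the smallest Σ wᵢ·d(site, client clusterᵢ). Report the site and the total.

Total weighted distance at each candidate:
  Site A (10, 4): total = 1218
  Site B (2, 9): total = 1011
  Site C (5, 0): total = 847
  Site D (3, 7): total = 576
Minimum is at Site D with total 576 blocks.

Site D, total 576 blocks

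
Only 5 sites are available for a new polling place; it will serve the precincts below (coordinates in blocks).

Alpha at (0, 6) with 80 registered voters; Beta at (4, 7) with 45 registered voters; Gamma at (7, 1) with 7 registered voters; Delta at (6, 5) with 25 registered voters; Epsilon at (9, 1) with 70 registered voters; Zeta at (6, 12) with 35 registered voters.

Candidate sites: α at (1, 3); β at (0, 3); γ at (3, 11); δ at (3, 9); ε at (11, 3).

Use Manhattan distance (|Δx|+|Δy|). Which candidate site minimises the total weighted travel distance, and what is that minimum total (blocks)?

Total weighted distance at each candidate:
  α (1, 3): total = 2056
  β (0, 3): total = 2158
  γ (3, 11): total = 2448
  δ (3, 9): total = 2064
  ε (11, 3): total = 2602
Minimum is at α with total 2056 blocks.

α, total 2056 blocks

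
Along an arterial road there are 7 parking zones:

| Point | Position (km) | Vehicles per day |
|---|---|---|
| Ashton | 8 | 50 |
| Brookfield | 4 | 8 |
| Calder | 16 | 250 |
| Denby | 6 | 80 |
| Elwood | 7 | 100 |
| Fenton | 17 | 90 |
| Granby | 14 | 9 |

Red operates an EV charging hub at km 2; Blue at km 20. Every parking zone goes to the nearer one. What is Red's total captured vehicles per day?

238

The indifferent point is the midpoint (2+20)/2 = 11; parking zones left of it (closer to Red at 2) go to Red, those right go to Blue.
  Brookfield at 4 (w=8) → Red
  Denby at 6 (w=80) → Red
  Elwood at 7 (w=100) → Red
  Ashton at 8 (w=50) → Red
  Granby at 14 (w=9) → Blue
  Calder at 16 (w=250) → Blue
  Fenton at 17 (w=90) → Blue
Red captures 238; Blue captures 349.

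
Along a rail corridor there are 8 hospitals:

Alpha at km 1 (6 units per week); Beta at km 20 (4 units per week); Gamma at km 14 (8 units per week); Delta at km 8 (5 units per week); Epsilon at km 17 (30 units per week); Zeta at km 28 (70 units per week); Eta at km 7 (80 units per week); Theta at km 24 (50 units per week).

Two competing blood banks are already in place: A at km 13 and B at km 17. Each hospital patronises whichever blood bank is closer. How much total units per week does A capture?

99

The indifferent point is the midpoint (13+17)/2 = 15; hospitals left of it (closer to A at 13) go to A, those right go to B.
  Alpha at 1 (w=6) → A
  Eta at 7 (w=80) → A
  Delta at 8 (w=5) → A
  Gamma at 14 (w=8) → A
  Epsilon at 17 (w=30) → B
  Beta at 20 (w=4) → B
  Theta at 24 (w=50) → B
  Zeta at 28 (w=70) → B
A captures 99; B captures 154.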